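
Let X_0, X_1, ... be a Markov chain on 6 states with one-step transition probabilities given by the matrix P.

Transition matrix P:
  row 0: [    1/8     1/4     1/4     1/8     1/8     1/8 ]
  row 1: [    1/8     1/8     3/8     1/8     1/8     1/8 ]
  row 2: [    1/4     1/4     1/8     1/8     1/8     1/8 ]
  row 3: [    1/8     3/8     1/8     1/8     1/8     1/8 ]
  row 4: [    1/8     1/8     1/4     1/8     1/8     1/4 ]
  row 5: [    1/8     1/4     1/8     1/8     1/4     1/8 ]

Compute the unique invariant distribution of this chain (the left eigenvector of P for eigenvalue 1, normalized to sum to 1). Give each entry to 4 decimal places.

π = [0.1521, 0.2202, 0.2169, 0.1250, 0.1429, 0.1429]

Balance equations π_j = Σ_i π_i·P[i][j]:
  π_0 = 1/8·π_0 + 1/8·π_1 + 1/4·π_2 + 1/8·π_3 + 1/8·π_4 + 1/8·π_5
  π_1 = 1/4·π_0 + 1/8·π_1 + 1/4·π_2 + 3/8·π_3 + 1/8·π_4 + 1/4·π_5
  π_2 = 1/4·π_0 + 3/8·π_1 + 1/8·π_2 + 1/8·π_3 + 1/4·π_4 + 1/8·π_5
  π_3 = 1/8·π_0 + 1/8·π_1 + 1/8·π_2 + 1/8·π_3 + 1/8·π_4 + 1/8·π_5
  π_4 = 1/8·π_0 + 1/8·π_1 + 1/8·π_2 + 1/8·π_3 + 1/8·π_4 + 1/4·π_5
  normalize: π_0 + π_1 + π_2 + π_3 + π_4 + π_5 = 1
Solving the linear system gives exactly π = [115/756, 37/168, 41/189, 1/8, 1/7, 1/7].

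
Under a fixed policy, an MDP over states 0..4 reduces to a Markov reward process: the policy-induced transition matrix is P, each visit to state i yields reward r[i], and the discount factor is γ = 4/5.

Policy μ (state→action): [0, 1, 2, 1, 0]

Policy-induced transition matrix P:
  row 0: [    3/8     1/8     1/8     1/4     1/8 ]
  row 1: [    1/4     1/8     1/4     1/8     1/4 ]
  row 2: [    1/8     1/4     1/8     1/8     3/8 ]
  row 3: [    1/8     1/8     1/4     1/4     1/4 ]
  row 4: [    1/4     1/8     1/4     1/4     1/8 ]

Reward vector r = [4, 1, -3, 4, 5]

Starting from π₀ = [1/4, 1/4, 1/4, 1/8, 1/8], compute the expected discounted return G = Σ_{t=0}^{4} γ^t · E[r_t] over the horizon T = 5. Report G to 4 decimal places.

G = 7.3225

t=0: π = [0.2500, 0.2500, 0.2500, 0.1250, 0.1250], E[r] = 1.6250, γ^t·E[r] = 1.625000, running G = 1.625000
t=1: π = [0.2344, 0.1563, 0.1875, 0.1875, 0.2344], E[r] = 2.4531, γ^t·E[r] = 1.962500, running G = 3.587500
t=2: π = [0.2324, 0.1484, 0.1973, 0.2070, 0.2148], E[r] = 2.3887, γ^t·E[r] = 1.528750, running G = 5.116250
t=3: π = [0.2285, 0.1497, 0.1963, 0.2068, 0.2188], E[r] = 2.3958, γ^t·E[r] = 1.226625, running G = 6.342875
t=4: π = [0.2282, 0.1495, 0.1969, 0.2068, 0.2186], E[r] = 2.3917, γ^t·E[r] = 0.979650, running G = 7.322525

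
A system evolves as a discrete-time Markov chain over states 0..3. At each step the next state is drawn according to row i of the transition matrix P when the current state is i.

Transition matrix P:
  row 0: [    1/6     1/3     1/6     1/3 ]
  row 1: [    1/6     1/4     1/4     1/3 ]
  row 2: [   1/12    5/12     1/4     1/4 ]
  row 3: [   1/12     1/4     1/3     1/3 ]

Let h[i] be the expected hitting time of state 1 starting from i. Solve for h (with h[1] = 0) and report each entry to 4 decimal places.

h = [3.0570, 0.0000, 2.7605, 3.2624]

First-step conditioning: h[1] = 0; for i ≠ 1, h[i] = 1 + Σ_k P[i][k]·h[k].
  h[0] = 1 + 1/6·h[0] + 1/6·h[2] + 1/3·h[3]
  h[2] = 1 + 1/12·h[0] + 1/4·h[2] + 1/4·h[3]
  h[3] = 1 + 1/12·h[0] + 1/3·h[2] + 1/3·h[3]
Solving the 3×3 linear system over states ≠ 1 gives exactly h = [804/263, 0, 726/263, 858/263] (h[1] = 0 is the target).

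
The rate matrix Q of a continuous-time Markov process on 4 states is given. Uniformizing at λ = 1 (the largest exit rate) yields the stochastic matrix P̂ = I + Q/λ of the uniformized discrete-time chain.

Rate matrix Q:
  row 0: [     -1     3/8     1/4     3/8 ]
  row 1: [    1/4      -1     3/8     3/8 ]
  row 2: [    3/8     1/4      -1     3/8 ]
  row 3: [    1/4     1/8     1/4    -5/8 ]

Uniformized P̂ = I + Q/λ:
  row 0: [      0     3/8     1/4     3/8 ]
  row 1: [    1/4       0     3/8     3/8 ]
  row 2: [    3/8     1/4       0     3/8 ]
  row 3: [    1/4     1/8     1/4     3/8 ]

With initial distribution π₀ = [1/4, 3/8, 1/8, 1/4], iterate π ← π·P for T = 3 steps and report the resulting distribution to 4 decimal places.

π = [0.2173, 0.1848, 0.2229, 0.3750]

t=0: π = [0.2500, 0.3750, 0.1250, 0.2500]
t=1: π = [0.2031, 0.1563, 0.2656, 0.3750]
t=2: π = [0.2324, 0.1895, 0.2031, 0.3750]
t=3: π = [0.2173, 0.1848, 0.2229, 0.3750]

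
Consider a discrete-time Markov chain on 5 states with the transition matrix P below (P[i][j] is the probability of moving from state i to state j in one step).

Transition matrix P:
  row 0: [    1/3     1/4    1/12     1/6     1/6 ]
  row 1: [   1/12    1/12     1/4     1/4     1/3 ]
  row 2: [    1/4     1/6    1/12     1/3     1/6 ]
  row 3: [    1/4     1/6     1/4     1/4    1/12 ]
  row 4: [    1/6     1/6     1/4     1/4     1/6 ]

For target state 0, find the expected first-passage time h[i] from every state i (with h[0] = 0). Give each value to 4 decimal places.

First-step conditioning: h[0] = 0; for i ≠ 0, h[i] = 1 + Σ_k P[i][k]·h[k].
  h[1] = 1 + 1/12·h[1] + 1/4·h[2] + 1/4·h[3] + 1/3·h[4]
  h[2] = 1 + 1/6·h[1] + 1/12·h[2] + 1/3·h[3] + 1/6·h[4]
  h[3] = 1 + 1/6·h[1] + 1/4·h[2] + 1/4·h[3] + 1/12·h[4]
  h[4] = 1 + 1/6·h[1] + 1/4·h[2] + 1/4·h[3] + 1/6·h[4]
Solving the 4×4 linear system over states ≠ 0 gives exactly h = [0, 3136/565, 1612/339, 8008/1695, 2912/565] (h[0] = 0 is the target).

h = [0.0000, 5.5504, 4.7552, 4.7245, 5.1540]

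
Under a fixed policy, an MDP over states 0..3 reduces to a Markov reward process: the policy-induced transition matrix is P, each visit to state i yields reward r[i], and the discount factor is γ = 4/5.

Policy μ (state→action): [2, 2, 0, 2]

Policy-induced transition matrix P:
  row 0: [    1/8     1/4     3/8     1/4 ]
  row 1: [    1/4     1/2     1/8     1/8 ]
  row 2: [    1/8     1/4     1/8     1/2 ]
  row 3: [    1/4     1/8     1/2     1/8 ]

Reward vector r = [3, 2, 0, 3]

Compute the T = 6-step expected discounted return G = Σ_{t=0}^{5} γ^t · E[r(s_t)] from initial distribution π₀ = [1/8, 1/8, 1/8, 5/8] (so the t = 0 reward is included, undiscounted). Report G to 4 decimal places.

t=0: π = [0.1250, 0.1250, 0.1250, 0.6250], E[r] = 2.5000, γ^t·E[r] = 2.500000, running G = 2.500000
t=1: π = [0.2188, 0.2031, 0.3906, 0.1875], E[r] = 1.6250, γ^t·E[r] = 1.300000, running G = 3.800000
t=2: π = [0.1738, 0.2773, 0.2500, 0.2988], E[r] = 1.9727, γ^t·E[r] = 1.262500, running G = 5.062500
t=3: π = [0.1970, 0.2820, 0.2805, 0.2405], E[r] = 1.8765, γ^t·E[r] = 0.960750, running G = 6.023250
t=4: π = [0.1903, 0.2904, 0.2644, 0.2548], E[r] = 1.9163, γ^t·E[r] = 0.784900, running G = 6.808150
t=5: π = [0.1932, 0.2908, 0.2681, 0.2480], E[r] = 1.9048, γ^t·E[r] = 0.624178, running G = 7.432328

G = 7.4323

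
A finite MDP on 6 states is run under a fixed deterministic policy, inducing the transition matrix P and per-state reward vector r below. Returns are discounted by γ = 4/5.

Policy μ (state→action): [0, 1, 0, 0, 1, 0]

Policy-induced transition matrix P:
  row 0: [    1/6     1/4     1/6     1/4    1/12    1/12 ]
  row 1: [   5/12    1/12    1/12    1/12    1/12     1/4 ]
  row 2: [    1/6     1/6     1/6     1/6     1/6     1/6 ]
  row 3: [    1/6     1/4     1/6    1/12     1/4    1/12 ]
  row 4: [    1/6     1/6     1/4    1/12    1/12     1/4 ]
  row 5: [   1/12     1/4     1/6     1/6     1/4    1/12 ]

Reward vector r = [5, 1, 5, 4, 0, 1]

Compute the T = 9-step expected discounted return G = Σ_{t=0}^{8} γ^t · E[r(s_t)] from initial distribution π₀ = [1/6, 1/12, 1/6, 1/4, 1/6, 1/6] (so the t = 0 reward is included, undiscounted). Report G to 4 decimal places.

G = 11.9689

t=0: π = [0.1667, 0.0833, 0.1667, 0.2500, 0.1667, 0.1667], E[r] = 2.9167, γ^t·E[r] = 2.916667, running G = 2.916667
t=1: π = [0.1736, 0.2083, 0.1736, 0.1389, 0.1667, 0.1389], E[r] = 2.6389, γ^t·E[r] = 2.111111, running G = 5.027778
t=2: π = [0.2072, 0.1869, 0.1632, 0.1383, 0.1441, 0.1603], E[r] = 2.7523, γ^t·E[r] = 1.761481, running G = 6.789259
t=3: π = [0.2000, 0.1932, 0.1631, 0.1448, 0.1467, 0.1521], E[r] = 2.7403, γ^t·E[r] = 1.403037, running G = 8.192296
t=4: π = [0.2023, 0.1920, 0.1628, 0.1429, 0.1464, 0.1536], E[r] = 2.7428, γ^t·E[r] = 1.123437, running G = 9.315733
t=5: π = [0.2019, 0.1922, 0.1629, 0.1434, 0.1463, 0.1533], E[r] = 2.7429, γ^t·E[r] = 0.898778, running G = 10.214511
t=6: π = [0.2020, 0.1922, 0.1628, 0.1433, 0.1464, 0.1533], E[r] = 2.7428, γ^t·E[r] = 0.719003, running G = 10.933515
t=7: π = [0.2019, 0.1922, 0.1628, 0.1433, 0.1463, 0.1533], E[r] = 2.7428, γ^t·E[r] = 0.575209, running G = 11.508724
t=8: π = [0.2019, 0.1922, 0.1628, 0.1433, 0.1463, 0.1533], E[r] = 2.7428, γ^t·E[r] = 0.460166, running G = 11.968890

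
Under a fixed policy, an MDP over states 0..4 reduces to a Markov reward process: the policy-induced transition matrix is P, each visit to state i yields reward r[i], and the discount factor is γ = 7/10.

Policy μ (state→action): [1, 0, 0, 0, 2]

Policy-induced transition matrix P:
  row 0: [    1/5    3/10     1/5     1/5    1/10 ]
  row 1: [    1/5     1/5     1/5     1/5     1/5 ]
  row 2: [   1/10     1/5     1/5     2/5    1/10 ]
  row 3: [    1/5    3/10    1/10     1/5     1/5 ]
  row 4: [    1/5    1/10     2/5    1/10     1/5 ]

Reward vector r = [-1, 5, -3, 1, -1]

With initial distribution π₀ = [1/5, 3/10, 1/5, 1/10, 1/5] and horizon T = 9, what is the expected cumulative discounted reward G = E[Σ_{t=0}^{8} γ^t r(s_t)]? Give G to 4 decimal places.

t=0: π = [0.2000, 0.3000, 0.2000, 0.1000, 0.2000], E[r] = 0.6000, γ^t·E[r] = 0.600000, running G = 0.600000
t=1: π = [0.1800, 0.2100, 0.2300, 0.2200, 0.1600], E[r] = 0.2400, γ^t·E[r] = 0.168000, running G = 0.768000
t=2: π = [0.1770, 0.2240, 0.2100, 0.2300, 0.1590], E[r] = 0.3840, γ^t·E[r] = 0.188160, running G = 0.956160
t=3: π = [0.1790, 0.2248, 0.2088, 0.2261, 0.1613], E[r] = 0.3834, γ^t·E[r] = 0.131506, running G = 1.087666
t=4: π = [0.1791, 0.2244, 0.2097, 0.2256, 0.1612], E[r] = 0.3782, γ^t·E[r] = 0.090815, running G = 1.178482
t=5: π = [0.1790, 0.2244, 0.2097, 0.2258, 0.1611], E[r] = 0.3784, γ^t·E[r] = 0.063593, running G = 1.242075
t=6: π = [0.1790, 0.2244, 0.2096, 0.2258, 0.1611], E[r] = 0.3786, γ^t·E[r] = 0.044541, running G = 1.286616
t=7: π = [0.1790, 0.2244, 0.2096, 0.2258, 0.1611], E[r] = 0.3786, γ^t·E[r] = 0.031178, running G = 1.317793
t=8: π = [0.1790, 0.2244, 0.2096, 0.2258, 0.1611], E[r] = 0.3786, γ^t·E[r] = 0.021824, running G = 1.339617

G = 1.3396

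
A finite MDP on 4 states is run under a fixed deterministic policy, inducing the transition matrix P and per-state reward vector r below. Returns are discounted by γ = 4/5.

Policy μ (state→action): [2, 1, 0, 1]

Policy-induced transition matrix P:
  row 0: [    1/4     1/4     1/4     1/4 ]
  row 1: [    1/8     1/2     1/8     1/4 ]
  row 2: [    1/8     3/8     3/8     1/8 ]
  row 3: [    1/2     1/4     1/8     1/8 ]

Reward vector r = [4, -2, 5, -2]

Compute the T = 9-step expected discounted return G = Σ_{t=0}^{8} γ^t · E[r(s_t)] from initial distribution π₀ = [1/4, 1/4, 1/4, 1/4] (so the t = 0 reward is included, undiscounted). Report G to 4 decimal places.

G = 4.1308

t=0: π = [0.2500, 0.2500, 0.2500, 0.2500], E[r] = 1.2500, γ^t·E[r] = 1.250000, running G = 1.250000
t=1: π = [0.2500, 0.3438, 0.2188, 0.1875], E[r] = 1.0313, γ^t·E[r] = 0.825000, running G = 2.075000
t=2: π = [0.2266, 0.3633, 0.2109, 0.1992], E[r] = 0.8359, γ^t·E[r] = 0.535000, running G = 2.610000
t=3: π = [0.2280, 0.3672, 0.2061, 0.1987], E[r] = 0.8105, γ^t·E[r] = 0.415000, running G = 3.025000
t=4: π = [0.2280, 0.3676, 0.2050, 0.1994], E[r] = 0.8033, γ^t·E[r] = 0.329025, running G = 3.354025
t=5: π = [0.2283, 0.3675, 0.2048, 0.1994], E[r] = 0.8030, γ^t·E[r] = 0.263120, running G = 3.617145
t=6: π = [0.2283, 0.3675, 0.2047, 0.1995], E[r] = 0.8030, γ^t·E[r] = 0.210511, running G = 3.827656
t=7: π = [0.2283, 0.3675, 0.2047, 0.1995], E[r] = 0.8031, γ^t·E[r] = 0.168426, running G = 3.996082
t=8: π = [0.2283, 0.3675, 0.2047, 0.1995], E[r] = 0.8031, γ^t·E[r] = 0.134745, running G = 4.130827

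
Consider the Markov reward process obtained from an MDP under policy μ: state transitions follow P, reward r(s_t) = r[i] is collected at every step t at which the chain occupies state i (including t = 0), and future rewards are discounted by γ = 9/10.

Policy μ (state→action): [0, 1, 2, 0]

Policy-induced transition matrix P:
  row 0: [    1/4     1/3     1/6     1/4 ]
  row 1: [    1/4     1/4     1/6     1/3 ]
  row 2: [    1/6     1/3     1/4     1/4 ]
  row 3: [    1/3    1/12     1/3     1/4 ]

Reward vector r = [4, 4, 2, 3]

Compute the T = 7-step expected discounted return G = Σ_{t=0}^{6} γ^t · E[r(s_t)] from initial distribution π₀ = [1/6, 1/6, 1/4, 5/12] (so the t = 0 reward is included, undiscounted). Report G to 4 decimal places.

G = 16.8225

t=0: π = [0.1667, 0.1667, 0.2500, 0.4167], E[r] = 3.0833, γ^t·E[r] = 3.083333, running G = 3.083333
t=1: π = [0.2639, 0.2153, 0.2569, 0.2639], E[r] = 3.2222, γ^t·E[r] = 2.900000, running G = 5.983333
t=2: π = [0.2506, 0.2494, 0.2321, 0.2679], E[r] = 3.2679, γ^t·E[r] = 2.647031, running G = 8.630365
t=3: π = [0.2530, 0.2456, 0.2307, 0.2708], E[r] = 3.2679, γ^t·E[r] = 2.382293, running G = 11.012658
t=4: π = [0.2533, 0.2452, 0.2310, 0.2705], E[r] = 3.2675, γ^t·E[r] = 2.143805, running G = 13.156463
t=5: π = [0.2533, 0.2453, 0.2310, 0.2704], E[r] = 3.2676, γ^t·E[r] = 1.929472, running G = 15.085935
t=6: π = [0.2533, 0.2453, 0.2310, 0.2704], E[r] = 3.2676, γ^t·E[r] = 1.736528, running G = 16.822463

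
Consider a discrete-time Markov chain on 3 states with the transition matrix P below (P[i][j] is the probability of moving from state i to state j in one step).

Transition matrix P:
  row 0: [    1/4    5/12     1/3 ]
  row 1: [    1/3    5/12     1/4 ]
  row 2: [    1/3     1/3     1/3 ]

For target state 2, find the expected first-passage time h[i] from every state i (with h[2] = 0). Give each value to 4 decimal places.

First-step conditioning: h[2] = 0; for i ≠ 2, h[i] = 1 + Σ_k P[i][k]·h[k].
  h[0] = 1 + 1/4·h[0] + 5/12·h[1]
  h[1] = 1 + 1/3·h[0] + 5/12·h[1]
Solving the 2×2 linear system over states ≠ 2 gives exactly h = [144/43, 156/43, 0] (h[2] = 0 is the target).

h = [3.3488, 3.6279, 0.0000]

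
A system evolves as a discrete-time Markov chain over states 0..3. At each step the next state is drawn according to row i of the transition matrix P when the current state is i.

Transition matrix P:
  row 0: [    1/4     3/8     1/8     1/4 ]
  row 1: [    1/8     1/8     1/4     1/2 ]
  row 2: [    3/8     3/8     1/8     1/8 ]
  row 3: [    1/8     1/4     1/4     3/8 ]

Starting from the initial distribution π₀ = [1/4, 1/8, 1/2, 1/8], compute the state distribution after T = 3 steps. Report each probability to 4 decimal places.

t=0: π = [0.2500, 0.1250, 0.5000, 0.1250]
t=1: π = [0.2813, 0.3281, 0.1563, 0.2344]
t=2: π = [0.1992, 0.2637, 0.1953, 0.3418]
t=3: π = [0.1987, 0.2664, 0.2007, 0.3342]

π = [0.1987, 0.2664, 0.2007, 0.3342]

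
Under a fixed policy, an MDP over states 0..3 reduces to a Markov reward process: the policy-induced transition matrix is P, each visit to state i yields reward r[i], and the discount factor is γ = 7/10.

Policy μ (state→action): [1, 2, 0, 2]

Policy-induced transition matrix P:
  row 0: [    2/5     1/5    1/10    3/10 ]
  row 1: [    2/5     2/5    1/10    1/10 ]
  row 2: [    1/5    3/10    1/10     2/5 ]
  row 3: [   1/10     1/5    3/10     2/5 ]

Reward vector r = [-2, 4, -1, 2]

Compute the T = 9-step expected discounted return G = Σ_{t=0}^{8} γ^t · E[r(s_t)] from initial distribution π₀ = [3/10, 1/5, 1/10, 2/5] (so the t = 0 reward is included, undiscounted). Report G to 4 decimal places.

G = 2.9698

t=0: π = [0.3000, 0.2000, 0.1000, 0.4000], E[r] = 0.9000, γ^t·E[r] = 0.900000, running G = 0.900000
t=1: π = [0.2600, 0.2500, 0.1800, 0.3100], E[r] = 0.9200, γ^t·E[r] = 0.644000, running G = 1.544000
t=2: π = [0.2710, 0.2680, 0.1620, 0.2990], E[r] = 0.9660, γ^t·E[r] = 0.473340, running G = 2.017340
t=3: π = [0.2779, 0.2698, 0.1598, 0.2925], E[r] = 0.9486, γ^t·E[r] = 0.325370, running G = 2.342710
t=4: π = [0.2803, 0.2699, 0.1585, 0.2913], E[r] = 0.9432, γ^t·E[r] = 0.226467, running G = 2.569177
t=5: π = [0.2809, 0.2698, 0.1583, 0.2910], E[r] = 0.9412, γ^t·E[r] = 0.158194, running G = 2.727371
t=6: π = [0.2811, 0.2698, 0.1582, 0.2910], E[r] = 0.9408, γ^t·E[r] = 0.110682, running G = 2.838053
t=7: π = [0.2811, 0.2698, 0.1582, 0.2910], E[r] = 0.9407, γ^t·E[r] = 0.077470, running G = 2.915523
t=8: π = [0.2811, 0.2698, 0.1582, 0.2910], E[r] = 0.9407, γ^t·E[r] = 0.054228, running G = 2.969751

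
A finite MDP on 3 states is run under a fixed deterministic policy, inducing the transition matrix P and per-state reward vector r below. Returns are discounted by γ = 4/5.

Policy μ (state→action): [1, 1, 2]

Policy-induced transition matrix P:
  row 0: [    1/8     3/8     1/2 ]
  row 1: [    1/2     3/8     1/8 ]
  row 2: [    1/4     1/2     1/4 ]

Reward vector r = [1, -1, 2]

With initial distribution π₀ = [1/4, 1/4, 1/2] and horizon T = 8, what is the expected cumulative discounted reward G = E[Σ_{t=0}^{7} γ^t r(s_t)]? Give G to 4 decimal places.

G = 2.4005

t=0: π = [0.2500, 0.2500, 0.5000], E[r] = 1.0000, γ^t·E[r] = 1.000000, running G = 1.000000
t=1: π = [0.2813, 0.4375, 0.2813], E[r] = 0.4063, γ^t·E[r] = 0.325000, running G = 1.325000
t=2: π = [0.3242, 0.4102, 0.2656], E[r] = 0.4453, γ^t·E[r] = 0.285000, running G = 1.610000
t=3: π = [0.3120, 0.4082, 0.2798], E[r] = 0.4634, γ^t·E[r] = 0.237250, running G = 1.847250
t=4: π = [0.3130, 0.4100, 0.2770], E[r] = 0.4570, γ^t·E[r] = 0.187200, running G = 2.034450
t=5: π = [0.3134, 0.4096, 0.2770], E[r] = 0.4578, γ^t·E[r] = 0.150003, running G = 2.184453
t=6: π = [0.3132, 0.4096, 0.2771], E[r] = 0.4579, γ^t·E[r] = 0.120032, running G = 2.304484
t=7: π = [0.3133, 0.4096, 0.2771], E[r] = 0.4578, γ^t·E[r] = 0.096012, running G = 2.400496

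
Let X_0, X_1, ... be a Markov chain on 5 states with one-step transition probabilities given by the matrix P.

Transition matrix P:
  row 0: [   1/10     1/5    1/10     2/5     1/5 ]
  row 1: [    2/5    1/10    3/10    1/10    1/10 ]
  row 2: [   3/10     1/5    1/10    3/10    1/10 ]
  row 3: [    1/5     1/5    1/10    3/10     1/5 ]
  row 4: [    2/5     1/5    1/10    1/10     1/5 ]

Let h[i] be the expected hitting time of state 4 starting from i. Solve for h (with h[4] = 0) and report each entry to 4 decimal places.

First-step conditioning: h[4] = 0; for i ≠ 4, h[i] = 1 + Σ_k P[i][k]·h[k].
  h[0] = 1 + 1/10·h[0] + 1/5·h[1] + 1/10·h[2] + 2/5·h[3]
  h[1] = 1 + 2/5·h[0] + 1/10·h[1] + 3/10·h[2] + 1/10·h[3]
  h[2] = 1 + 3/10·h[0] + 1/5·h[1] + 1/10·h[2] + 3/10·h[3]
  h[3] = 1 + 1/5·h[0] + 1/5·h[1] + 1/10·h[2] + 3/10·h[3]
Solving the 4×4 linear system over states ≠ 4 gives exactly h = [220/37, 244/37, 242/37, 220/37, 0] (h[4] = 0 is the target).

h = [5.9459, 6.5946, 6.5405, 5.9459, 0.0000]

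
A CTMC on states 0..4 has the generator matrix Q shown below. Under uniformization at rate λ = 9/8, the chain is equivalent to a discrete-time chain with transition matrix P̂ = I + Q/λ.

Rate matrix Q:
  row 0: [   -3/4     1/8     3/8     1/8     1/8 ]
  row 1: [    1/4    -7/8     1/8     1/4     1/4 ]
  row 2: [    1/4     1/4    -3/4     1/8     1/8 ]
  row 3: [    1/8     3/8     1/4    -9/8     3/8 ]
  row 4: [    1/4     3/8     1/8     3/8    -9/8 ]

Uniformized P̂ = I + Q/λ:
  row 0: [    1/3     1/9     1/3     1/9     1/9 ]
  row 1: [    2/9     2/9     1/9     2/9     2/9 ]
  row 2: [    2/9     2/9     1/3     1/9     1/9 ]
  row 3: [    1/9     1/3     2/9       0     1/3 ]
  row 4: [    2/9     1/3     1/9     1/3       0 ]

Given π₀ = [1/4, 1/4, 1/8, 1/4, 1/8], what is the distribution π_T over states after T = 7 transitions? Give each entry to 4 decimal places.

π = [0.2308, 0.2308, 0.2308, 0.1538, 0.1539]

t=0: π = [0.2500, 0.2500, 0.1250, 0.2500, 0.1250]
t=1: π = [0.2222, 0.2361, 0.2222, 0.1389, 0.1806]
t=2: π = [0.2315, 0.2330, 0.2253, 0.1620, 0.1481]
t=3: π = [0.2299, 0.2310, 0.2306, 0.1519, 0.1566]
t=4: π = [0.2309, 0.2309, 0.2303, 0.1547, 0.1531]
t=5: π = [0.2307, 0.2308, 0.2308, 0.1536, 0.1541]
t=6: π = [0.2308, 0.2308, 0.2307, 0.1539, 0.1538]
t=7: π = [0.2308, 0.2308, 0.2308, 0.1538, 0.1539]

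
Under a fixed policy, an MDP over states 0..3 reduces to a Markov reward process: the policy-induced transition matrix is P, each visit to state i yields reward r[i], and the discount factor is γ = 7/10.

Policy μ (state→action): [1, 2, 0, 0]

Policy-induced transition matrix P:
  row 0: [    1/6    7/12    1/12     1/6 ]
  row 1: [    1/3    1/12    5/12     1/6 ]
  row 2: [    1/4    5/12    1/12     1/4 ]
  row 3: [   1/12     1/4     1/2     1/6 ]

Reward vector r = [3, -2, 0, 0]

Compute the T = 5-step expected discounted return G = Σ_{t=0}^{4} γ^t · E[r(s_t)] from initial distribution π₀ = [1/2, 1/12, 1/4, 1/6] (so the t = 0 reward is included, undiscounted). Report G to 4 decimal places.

t=0: π = [0.5000, 0.0833, 0.2500, 0.1667], E[r] = 1.3333, γ^t·E[r] = 1.333333, running G = 1.333333
t=1: π = [0.1875, 0.4444, 0.1806, 0.1875], E[r] = -0.3264, γ^t·E[r] = -0.228472, running G = 1.104861
t=2: π = [0.2402, 0.2685, 0.3096, 0.1817], E[r] = 0.1834, γ^t·E[r] = 0.089890, running G = 1.194751
t=3: π = [0.2221, 0.3369, 0.2486, 0.1925], E[r] = -0.0076, γ^t·E[r] = -0.002597, running G = 1.192154
t=4: π = [0.2275, 0.3093, 0.2758, 0.1874], E[r] = 0.0639, γ^t·E[r] = 0.015335, running G = 1.207489

G = 1.2075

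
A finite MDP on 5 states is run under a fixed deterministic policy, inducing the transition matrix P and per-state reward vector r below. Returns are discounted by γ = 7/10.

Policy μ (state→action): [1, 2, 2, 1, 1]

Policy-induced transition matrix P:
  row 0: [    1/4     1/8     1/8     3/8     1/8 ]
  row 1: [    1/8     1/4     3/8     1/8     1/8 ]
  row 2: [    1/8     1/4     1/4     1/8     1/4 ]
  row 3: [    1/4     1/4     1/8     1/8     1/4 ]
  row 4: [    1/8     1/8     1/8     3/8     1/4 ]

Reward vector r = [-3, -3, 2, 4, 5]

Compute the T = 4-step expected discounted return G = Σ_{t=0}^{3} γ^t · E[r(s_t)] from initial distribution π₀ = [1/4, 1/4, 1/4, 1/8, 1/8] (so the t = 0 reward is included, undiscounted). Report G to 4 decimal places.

t=0: π = [0.2500, 0.2500, 0.2500, 0.1250, 0.1250], E[r] = 0.1250, γ^t·E[r] = 0.125000, running G = 0.125000
t=1: π = [0.1719, 0.2031, 0.2188, 0.2188, 0.1875], E[r] = 1.1250, γ^t·E[r] = 0.787500, running G = 0.912500
t=2: π = [0.1738, 0.2051, 0.2031, 0.2148, 0.2031], E[r] = 1.1445, γ^t·E[r] = 0.560820, running G = 1.473320
t=3: π = [0.1736, 0.2029, 0.2017, 0.2192, 0.2026], E[r] = 1.1641, γ^t·E[r] = 0.399273, running G = 1.872594

G = 1.8726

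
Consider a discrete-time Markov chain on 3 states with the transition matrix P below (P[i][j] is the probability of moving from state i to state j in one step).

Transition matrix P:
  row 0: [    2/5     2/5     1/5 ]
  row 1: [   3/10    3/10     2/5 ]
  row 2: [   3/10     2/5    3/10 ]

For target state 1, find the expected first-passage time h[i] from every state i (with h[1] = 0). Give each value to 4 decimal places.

h = [2.5000, 0.0000, 2.5000]

First-step conditioning: h[1] = 0; for i ≠ 1, h[i] = 1 + Σ_k P[i][k]·h[k].
  h[0] = 1 + 2/5·h[0] + 1/5·h[2]
  h[2] = 1 + 3/10·h[0] + 3/10·h[2]
Solving the 2×2 linear system over states ≠ 1 gives exactly h = [5/2, 0, 5/2] (h[1] = 0 is the target).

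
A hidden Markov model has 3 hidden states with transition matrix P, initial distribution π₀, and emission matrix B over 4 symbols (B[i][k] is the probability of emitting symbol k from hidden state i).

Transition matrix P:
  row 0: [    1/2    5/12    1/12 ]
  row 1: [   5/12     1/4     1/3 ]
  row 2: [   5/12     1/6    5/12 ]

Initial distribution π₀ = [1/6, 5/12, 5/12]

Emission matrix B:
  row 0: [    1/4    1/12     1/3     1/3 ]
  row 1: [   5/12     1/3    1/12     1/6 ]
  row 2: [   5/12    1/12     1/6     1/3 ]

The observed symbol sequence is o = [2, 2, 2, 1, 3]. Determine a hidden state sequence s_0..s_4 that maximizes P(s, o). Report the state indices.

path = [2, 0, 0, 1, 0]

t=0: δ = [5.556e-02, 3.472e-02, 6.944e-02]  (obs o_0=2)
t=1: δ = [9.645e-03, 1.929e-03, 4.823e-03]  ψ = [2, 0, 2]  (obs o_1=2)
t=2: δ = [1.608e-03, 3.349e-04, 3.349e-04]  ψ = [0, 0, 2]  (obs o_2=2)
t=3: δ = [6.698e-05, 2.233e-04, 1.163e-05]  ψ = [0, 0, 2]  (obs o_3=1)
t=4: δ = [3.101e-05, 9.303e-06, 2.481e-05]  ψ = [1, 1, 1]  (obs o_4=3)
backtrack: best end state = 0; path = [2, 0, 0, 1, 0]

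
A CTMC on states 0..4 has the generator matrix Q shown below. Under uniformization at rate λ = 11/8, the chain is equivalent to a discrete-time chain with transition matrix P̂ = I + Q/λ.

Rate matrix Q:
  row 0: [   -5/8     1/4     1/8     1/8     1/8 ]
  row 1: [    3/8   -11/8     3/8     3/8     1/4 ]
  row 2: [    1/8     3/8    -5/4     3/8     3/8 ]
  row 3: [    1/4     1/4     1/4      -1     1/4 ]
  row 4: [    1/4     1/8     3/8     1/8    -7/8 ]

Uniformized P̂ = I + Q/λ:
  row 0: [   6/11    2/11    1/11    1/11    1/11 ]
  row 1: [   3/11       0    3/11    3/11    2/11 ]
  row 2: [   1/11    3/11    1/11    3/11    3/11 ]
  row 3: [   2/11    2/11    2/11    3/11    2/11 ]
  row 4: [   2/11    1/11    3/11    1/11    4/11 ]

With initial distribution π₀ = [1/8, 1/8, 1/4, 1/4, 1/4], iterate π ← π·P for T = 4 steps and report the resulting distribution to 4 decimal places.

t=0: π = [0.1250, 0.1250, 0.2500, 0.2500, 0.2500]
t=1: π = [0.2159, 0.1591, 0.1818, 0.2045, 0.2386]
t=2: π = [0.2583, 0.1477, 0.1818, 0.1901, 0.2221]
t=3: π = [0.2726, 0.1513, 0.1754, 0.1854, 0.2153]
t=4: π = [0.2788, 0.1507, 0.1744, 0.1840, 0.2121]

π = [0.2788, 0.1507, 0.1744, 0.1840, 0.2121]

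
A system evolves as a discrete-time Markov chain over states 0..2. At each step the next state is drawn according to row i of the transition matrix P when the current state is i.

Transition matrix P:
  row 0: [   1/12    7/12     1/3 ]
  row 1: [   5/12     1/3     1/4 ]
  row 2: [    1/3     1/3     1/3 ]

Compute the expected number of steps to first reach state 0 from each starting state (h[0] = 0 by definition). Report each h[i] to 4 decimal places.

h = [0.0000, 2.5385, 2.7692]

First-step conditioning: h[0] = 0; for i ≠ 0, h[i] = 1 + Σ_k P[i][k]·h[k].
  h[1] = 1 + 1/3·h[1] + 1/4·h[2]
  h[2] = 1 + 1/3·h[1] + 1/3·h[2]
Solving the 2×2 linear system over states ≠ 0 gives exactly h = [0, 33/13, 36/13] (h[0] = 0 is the target).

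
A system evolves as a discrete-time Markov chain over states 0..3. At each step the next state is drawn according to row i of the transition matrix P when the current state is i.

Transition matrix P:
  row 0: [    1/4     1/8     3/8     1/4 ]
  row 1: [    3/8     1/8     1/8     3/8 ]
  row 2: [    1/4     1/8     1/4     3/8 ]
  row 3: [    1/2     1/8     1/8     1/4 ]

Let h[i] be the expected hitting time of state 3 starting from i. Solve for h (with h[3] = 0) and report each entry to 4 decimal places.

First-step conditioning: h[3] = 0; for i ≠ 3, h[i] = 1 + Σ_k P[i][k]·h[k].
  h[0] = 1 + 1/4·h[0] + 1/8·h[1] + 3/8·h[2]
  h[1] = 1 + 3/8·h[0] + 1/8·h[1] + 1/8·h[2]
  h[2] = 1 + 1/4·h[0] + 1/8·h[1] + 1/4·h[2]
Solving the 3×3 linear system over states ≠ 3 gives exactly h = [576/175, 104/35, 512/175, 0] (h[3] = 0 is the target).

h = [3.2914, 2.9714, 2.9257, 0.0000]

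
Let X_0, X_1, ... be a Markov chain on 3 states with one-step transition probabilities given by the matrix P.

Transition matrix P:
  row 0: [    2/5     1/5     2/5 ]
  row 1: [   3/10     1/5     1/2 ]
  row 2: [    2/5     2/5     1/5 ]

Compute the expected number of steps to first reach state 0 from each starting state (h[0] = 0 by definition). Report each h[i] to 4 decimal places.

h = [0.0000, 2.9545, 2.7273]

First-step conditioning: h[0] = 0; for i ≠ 0, h[i] = 1 + Σ_k P[i][k]·h[k].
  h[1] = 1 + 1/5·h[1] + 1/2·h[2]
  h[2] = 1 + 2/5·h[1] + 1/5·h[2]
Solving the 2×2 linear system over states ≠ 0 gives exactly h = [0, 65/22, 30/11] (h[0] = 0 is the target).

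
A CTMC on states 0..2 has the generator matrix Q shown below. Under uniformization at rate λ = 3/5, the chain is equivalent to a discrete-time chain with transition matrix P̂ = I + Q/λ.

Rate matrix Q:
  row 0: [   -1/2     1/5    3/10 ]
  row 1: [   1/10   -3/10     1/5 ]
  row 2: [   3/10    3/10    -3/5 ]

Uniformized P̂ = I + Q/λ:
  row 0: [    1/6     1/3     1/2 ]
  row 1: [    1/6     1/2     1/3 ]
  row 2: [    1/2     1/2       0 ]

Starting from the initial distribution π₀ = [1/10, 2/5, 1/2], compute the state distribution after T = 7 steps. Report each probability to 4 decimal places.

π = [0.2615, 0.4568, 0.2817]

t=0: π = [0.1000, 0.4000, 0.5000]
t=1: π = [0.3333, 0.4833, 0.1833]
t=2: π = [0.2278, 0.4444, 0.3278]
t=3: π = [0.2759, 0.4620, 0.2620]
t=4: π = [0.2540, 0.4540, 0.2920]
t=5: π = [0.2640, 0.4577, 0.2783]
t=6: π = [0.2594, 0.4560, 0.2846]
t=7: π = [0.2615, 0.4568, 0.2817]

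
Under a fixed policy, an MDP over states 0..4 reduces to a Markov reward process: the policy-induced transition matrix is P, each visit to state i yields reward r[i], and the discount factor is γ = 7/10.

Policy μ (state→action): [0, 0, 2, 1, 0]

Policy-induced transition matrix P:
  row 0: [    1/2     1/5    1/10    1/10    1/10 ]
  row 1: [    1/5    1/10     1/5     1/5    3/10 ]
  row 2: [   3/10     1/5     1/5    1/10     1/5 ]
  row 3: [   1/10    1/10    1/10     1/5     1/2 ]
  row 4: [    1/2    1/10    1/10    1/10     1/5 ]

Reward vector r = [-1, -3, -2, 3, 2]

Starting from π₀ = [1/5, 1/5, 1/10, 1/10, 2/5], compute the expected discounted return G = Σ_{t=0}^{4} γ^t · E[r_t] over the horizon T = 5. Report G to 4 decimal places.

t=0: π = [0.2000, 0.2000, 0.1000, 0.1000, 0.4000], E[r] = 0.1000, γ^t·E[r] = 0.100000, running G = 0.100000
t=1: π = [0.3800, 0.1300, 0.1300, 0.1300, 0.2300], E[r] = -0.1800, γ^t·E[r] = -0.126000, running G = -0.026000
t=2: π = [0.3830, 0.1510, 0.1260, 0.1260, 0.2140], E[r] = -0.2820, γ^t·E[r] = -0.138180, running G = -0.164180
t=3: π = [0.3791, 0.1509, 0.1277, 0.1277, 0.2146], E[r] = -0.2749, γ^t·E[r] = -0.094291, running G = -0.258471
t=4: π = [0.3781, 0.1507, 0.1279, 0.1279, 0.2155], E[r] = -0.2713, γ^t·E[r] = -0.065142, running G = -0.323612

G = -0.3236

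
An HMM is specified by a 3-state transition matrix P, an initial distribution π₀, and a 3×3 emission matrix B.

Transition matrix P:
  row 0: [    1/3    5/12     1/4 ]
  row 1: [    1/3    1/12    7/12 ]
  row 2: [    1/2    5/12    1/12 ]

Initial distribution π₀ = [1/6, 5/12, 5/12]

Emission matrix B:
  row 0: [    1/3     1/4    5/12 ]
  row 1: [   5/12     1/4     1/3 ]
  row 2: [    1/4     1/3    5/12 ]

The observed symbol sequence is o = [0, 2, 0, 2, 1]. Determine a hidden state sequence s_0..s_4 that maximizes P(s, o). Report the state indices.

t=0: δ = [5.556e-02, 1.736e-01, 1.042e-01]  (obs o_0=0)
t=1: δ = [2.411e-02, 1.447e-02, 4.220e-02]  ψ = [1, 2, 1]  (obs o_1=2)
t=2: δ = [7.033e-03, 7.326e-03, 2.110e-03]  ψ = [2, 2, 1]  (obs o_2=0)
t=3: δ = [1.017e-03, 9.768e-04, 1.781e-03]  ψ = [1, 0, 1]  (obs o_3=2)
t=4: δ = [2.226e-04, 1.855e-04, 1.899e-04]  ψ = [2, 2, 1]  (obs o_4=1)
backtrack: best end state = 0; path = [1, 2, 1, 2, 0]

path = [1, 2, 1, 2, 0]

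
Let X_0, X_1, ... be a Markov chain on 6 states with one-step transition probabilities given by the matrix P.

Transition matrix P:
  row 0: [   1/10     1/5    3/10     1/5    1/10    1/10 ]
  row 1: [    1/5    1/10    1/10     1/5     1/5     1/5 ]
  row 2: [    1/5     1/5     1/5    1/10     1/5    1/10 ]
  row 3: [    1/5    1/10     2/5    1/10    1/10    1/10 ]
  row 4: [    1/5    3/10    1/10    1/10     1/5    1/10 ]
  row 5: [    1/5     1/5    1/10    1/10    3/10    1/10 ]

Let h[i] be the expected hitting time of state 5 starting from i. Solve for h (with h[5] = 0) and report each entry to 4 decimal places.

h = [8.4556, 7.6813, 8.4411, 8.5247, 8.3651, 0.0000]

First-step conditioning: h[5] = 0; for i ≠ 5, h[i] = 1 + Σ_k P[i][k]·h[k].
  h[0] = 1 + 1/10·h[0] + 1/5·h[1] + 3/10·h[2] + 1/5·h[3] + 1/10·h[4]
  h[1] = 1 + 1/5·h[0] + 1/10·h[1] + 1/10·h[2] + 1/5·h[3] + 1/5·h[4]
  h[2] = 1 + 1/5·h[0] + 1/5·h[1] + 1/5·h[2] + 1/10·h[3] + 1/5·h[4]
  h[3] = 1 + 1/5·h[0] + 1/10·h[1] + 2/5·h[2] + 1/10·h[3] + 1/10·h[4]
  h[4] = 1 + 1/5·h[0] + 3/10·h[1] + 1/10·h[2] + 1/10·h[3] + 1/5·h[4]
Solving the 5×5 linear system over states ≠ 5 gives exactly h = [61210/7239, 18535/2413, 61105/7239, 20570/2413, 20185/2413, 0] (h[5] = 0 is the target).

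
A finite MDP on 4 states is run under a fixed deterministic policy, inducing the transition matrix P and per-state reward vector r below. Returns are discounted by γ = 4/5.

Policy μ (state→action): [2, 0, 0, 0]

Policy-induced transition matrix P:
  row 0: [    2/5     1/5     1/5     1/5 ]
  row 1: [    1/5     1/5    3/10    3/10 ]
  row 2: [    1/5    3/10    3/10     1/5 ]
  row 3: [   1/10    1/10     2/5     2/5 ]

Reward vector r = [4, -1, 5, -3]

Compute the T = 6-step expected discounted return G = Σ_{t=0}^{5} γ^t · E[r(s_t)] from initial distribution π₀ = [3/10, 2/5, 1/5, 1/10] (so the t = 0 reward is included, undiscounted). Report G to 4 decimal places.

G = 5.2167

t=0: π = [0.3000, 0.4000, 0.2000, 0.1000], E[r] = 1.5000, γ^t·E[r] = 1.500000, running G = 1.500000
t=1: π = [0.2500, 0.2100, 0.2800, 0.2600], E[r] = 1.4100, γ^t·E[r] = 1.128000, running G = 2.628000
t=2: π = [0.2240, 0.2020, 0.3010, 0.2730], E[r] = 1.3800, γ^t·E[r] = 0.883200, running G = 3.511200
t=3: π = [0.2175, 0.2028, 0.3049, 0.2748], E[r] = 1.3673, γ^t·E[r] = 0.700058, running G = 4.211258
t=4: π = [0.2160, 0.2030, 0.3057, 0.2752], E[r] = 1.3640, γ^t·E[r] = 0.558694, running G = 4.769952
t=5: π = [0.2157, 0.2030, 0.3059, 0.2753], E[r] = 1.3632, γ^t·E[r] = 0.446705, running G = 5.216657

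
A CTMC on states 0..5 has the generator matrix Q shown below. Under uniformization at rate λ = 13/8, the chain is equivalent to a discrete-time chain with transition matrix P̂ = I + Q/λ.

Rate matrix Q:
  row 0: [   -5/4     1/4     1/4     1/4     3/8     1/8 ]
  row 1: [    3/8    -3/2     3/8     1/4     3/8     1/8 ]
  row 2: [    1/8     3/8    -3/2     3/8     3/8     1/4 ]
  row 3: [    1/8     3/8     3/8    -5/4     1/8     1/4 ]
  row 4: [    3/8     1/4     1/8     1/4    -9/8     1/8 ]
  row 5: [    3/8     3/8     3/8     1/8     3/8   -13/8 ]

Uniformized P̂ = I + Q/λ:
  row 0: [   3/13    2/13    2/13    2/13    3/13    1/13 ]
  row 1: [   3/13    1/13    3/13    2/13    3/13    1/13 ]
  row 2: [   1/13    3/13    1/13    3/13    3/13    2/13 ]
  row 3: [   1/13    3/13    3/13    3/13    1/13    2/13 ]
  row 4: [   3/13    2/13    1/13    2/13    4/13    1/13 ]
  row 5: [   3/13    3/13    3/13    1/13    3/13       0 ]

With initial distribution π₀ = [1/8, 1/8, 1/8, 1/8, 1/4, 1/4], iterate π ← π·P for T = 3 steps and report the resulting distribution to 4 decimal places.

t=0: π = [0.1250, 0.1250, 0.1250, 0.1250, 0.2500, 0.2500]
t=1: π = [0.1923, 0.1827, 0.1635, 0.1538, 0.2308, 0.0769]
t=2: π = [0.1820, 0.1701, 0.1553, 0.1723, 0.2249, 0.0954]
t=3: π = [0.1804, 0.1733, 0.1583, 0.1717, 0.2216, 0.0948]

π = [0.1804, 0.1733, 0.1583, 0.1717, 0.2216, 0.0948]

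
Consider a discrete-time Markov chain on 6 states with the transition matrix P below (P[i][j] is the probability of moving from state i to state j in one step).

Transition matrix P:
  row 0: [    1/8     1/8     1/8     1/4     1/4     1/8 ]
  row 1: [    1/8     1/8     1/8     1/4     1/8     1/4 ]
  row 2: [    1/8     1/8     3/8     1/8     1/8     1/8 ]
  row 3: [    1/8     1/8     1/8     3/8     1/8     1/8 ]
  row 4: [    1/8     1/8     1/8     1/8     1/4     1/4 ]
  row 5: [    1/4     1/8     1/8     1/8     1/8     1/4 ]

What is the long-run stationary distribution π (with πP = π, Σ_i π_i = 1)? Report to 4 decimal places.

π = [0.1480, 0.1250, 0.1667, 0.2122, 0.1640, 0.1841]

Balance equations π_j = Σ_i π_i·P[i][j]:
  π_0 = 1/8·π_0 + 1/8·π_1 + 1/8·π_2 + 1/8·π_3 + 1/8·π_4 + 1/4·π_5
  π_1 = 1/8·π_0 + 1/8·π_1 + 1/8·π_2 + 1/8·π_3 + 1/8·π_4 + 1/8·π_5
  π_2 = 1/8·π_0 + 1/8·π_1 + 3/8·π_2 + 1/8·π_3 + 1/8·π_4 + 1/8·π_5
  π_3 = 1/4·π_0 + 1/4·π_1 + 1/8·π_2 + 3/8·π_3 + 1/8·π_4 + 1/8·π_5
  π_4 = 1/4·π_0 + 1/8·π_1 + 1/8·π_2 + 1/8·π_3 + 1/4·π_4 + 1/8·π_5
  normalize: π_0 + π_1 + π_2 + π_3 + π_4 + π_5 = 1
Solving the linear system gives exactly π = [463/3128, 1/8, 1/6, 1991/9384, 513/3128, 72/391].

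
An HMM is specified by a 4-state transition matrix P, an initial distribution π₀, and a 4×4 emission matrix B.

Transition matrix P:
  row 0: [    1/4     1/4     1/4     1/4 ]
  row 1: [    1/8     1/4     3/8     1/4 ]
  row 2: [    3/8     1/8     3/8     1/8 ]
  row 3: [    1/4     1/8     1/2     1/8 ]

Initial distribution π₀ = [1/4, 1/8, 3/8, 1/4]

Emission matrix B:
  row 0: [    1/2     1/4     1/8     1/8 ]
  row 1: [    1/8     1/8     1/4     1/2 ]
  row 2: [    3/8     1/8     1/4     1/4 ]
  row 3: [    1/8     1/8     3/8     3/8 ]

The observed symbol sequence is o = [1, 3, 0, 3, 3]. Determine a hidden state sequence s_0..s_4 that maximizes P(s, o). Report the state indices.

path = [2, 2, 0, 1, 1]

t=0: δ = [6.250e-02, 1.562e-02, 4.688e-02, 3.125e-02]  (obs o_0=1)
t=1: δ = [2.197e-03, 7.812e-03, 4.395e-03, 5.859e-03]  ψ = [2, 0, 2, 0]  (obs o_1=3)
t=2: δ = [8.240e-04, 2.441e-04, 1.099e-03, 2.441e-04]  ψ = [2, 1, 1, 1]  (obs o_2=0)
t=3: δ = [5.150e-05, 1.030e-04, 1.030e-04, 7.725e-05]  ψ = [2, 0, 2, 0]  (obs o_3=3)
t=4: δ = [4.828e-06, 1.287e-05, 9.656e-06, 9.656e-06]  ψ = [2, 1, 1, 1]  (obs o_4=3)
backtrack: best end state = 1; path = [2, 2, 0, 1, 1]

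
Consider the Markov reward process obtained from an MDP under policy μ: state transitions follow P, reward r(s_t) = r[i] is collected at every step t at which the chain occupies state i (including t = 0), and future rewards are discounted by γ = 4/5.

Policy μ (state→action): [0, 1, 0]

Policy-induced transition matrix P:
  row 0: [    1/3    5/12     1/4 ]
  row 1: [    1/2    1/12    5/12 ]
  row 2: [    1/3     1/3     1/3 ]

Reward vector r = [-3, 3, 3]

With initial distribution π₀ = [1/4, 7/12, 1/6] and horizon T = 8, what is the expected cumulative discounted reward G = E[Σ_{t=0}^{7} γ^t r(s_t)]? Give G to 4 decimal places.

G = 3.5480

t=0: π = [0.2500, 0.5833, 0.1667], E[r] = 1.5000, γ^t·E[r] = 1.500000, running G = 1.500000
t=1: π = [0.4306, 0.2083, 0.3611], E[r] = 0.4167, γ^t·E[r] = 0.333333, running G = 1.833333
t=2: π = [0.3681, 0.3171, 0.3148], E[r] = 0.7917, γ^t·E[r] = 0.506667, running G = 2.340000
t=3: π = [0.3862, 0.2847, 0.3291], E[r] = 0.6829, γ^t·E[r] = 0.349630, running G = 2.689630
t=4: π = [0.3808, 0.2943, 0.3249], E[r] = 0.7153, γ^t·E[r] = 0.292978, running G = 2.982607
t=5: π = [0.3824, 0.2915, 0.3261], E[r] = 0.7057, γ^t·E[r] = 0.231232, running G = 3.213840
t=6: π = [0.3819, 0.2923, 0.3258], E[r] = 0.7085, γ^t·E[r] = 0.185734, running G = 3.399573
t=7: π = [0.3821, 0.2921, 0.3259], E[r] = 0.7077, γ^t·E[r] = 0.148409, running G = 3.547983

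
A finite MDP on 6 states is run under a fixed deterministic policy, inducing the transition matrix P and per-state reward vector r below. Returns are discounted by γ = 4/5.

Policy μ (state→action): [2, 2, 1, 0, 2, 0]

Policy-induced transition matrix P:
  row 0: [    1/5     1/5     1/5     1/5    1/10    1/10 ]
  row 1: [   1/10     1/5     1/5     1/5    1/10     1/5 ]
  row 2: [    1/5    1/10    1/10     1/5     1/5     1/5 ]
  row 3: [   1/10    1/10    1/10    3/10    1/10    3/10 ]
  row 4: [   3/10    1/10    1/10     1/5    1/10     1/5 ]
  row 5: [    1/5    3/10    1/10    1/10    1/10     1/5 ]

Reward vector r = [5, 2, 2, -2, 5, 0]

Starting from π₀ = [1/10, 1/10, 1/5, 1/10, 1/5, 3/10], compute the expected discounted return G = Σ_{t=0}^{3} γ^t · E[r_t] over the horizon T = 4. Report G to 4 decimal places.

t=0: π = [0.1000, 0.1000, 0.2000, 0.1000, 0.2000, 0.3000], E[r] = 1.9000, γ^t·E[r] = 1.900000, running G = 1.900000
t=1: π = [0.2000, 0.1800, 0.1200, 0.1800, 0.1200, 0.2000], E[r] = 1.8400, γ^t·E[r] = 1.472000, running G = 3.372000
t=2: π = [0.1760, 0.1780, 0.1380, 0.1980, 0.1120, 0.1980], E[r] = 1.6760, γ^t·E[r] = 1.072640, running G = 4.444640
t=3: π = [0.1736, 0.1750, 0.1354, 0.2000, 0.1138, 0.2022], E[r] = 1.6578, γ^t·E[r] = 0.848794, running G = 5.293434

G = 5.2934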